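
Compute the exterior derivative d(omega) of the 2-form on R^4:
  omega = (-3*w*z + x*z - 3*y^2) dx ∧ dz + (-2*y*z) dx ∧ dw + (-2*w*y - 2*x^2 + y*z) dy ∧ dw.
d(omega) = (6*y) dx ∧ dy ∧ dz + (2*y - 3*z) dx ∧ dz ∧ dw + (-4*x + 2*z) dx ∧ dy ∧ dw + (-y) dy ∧ dz ∧ dw

For a 2-form omega = sum_{i<j} g_{ij} dx_i ∧ dx_j, the exterior derivative is
  d(omega) = sum_{i<j} d(g_{ij}) ∧ dx_i ∧ dx_j = sum_{i<j, k} (∂g_{ij}/∂x_k) dx_k ∧ dx_i ∧ dx_j.
Expand each term, using dx_k ∧ dx_i ∧ dx_j = sgn(permutation) dx_{(a)} ∧ dx_{(b)} ∧ dx_{(c)} with (a < b < c) sorted:
  d(-3*w*z + x*z - 3*y^2) includes (∂/∂y)(-3*w*z + x*z - 3*y^2) dy = (-6*y) dy, which multiplied by dx ∧ dz gives (6*y) dx ∧ dy ∧ dz
  d(-3*w*z + x*z - 3*y^2) includes (∂/∂w)(-3*w*z + x*z - 3*y^2) dw = (-3*z) dw, which multiplied by dx ∧ dz gives (-3*z) dx ∧ dz ∧ dw
  d(-2*y*z) includes (∂/∂y)(-2*y*z) dy = (-2*z) dy, which multiplied by dx ∧ dw gives (2*z) dx ∧ dy ∧ dw
  d(-2*y*z) includes (∂/∂z)(-2*y*z) dz = (-2*y) dz, which multiplied by dx ∧ dw gives (2*y) dx ∧ dz ∧ dw
  d(-2*w*y - 2*x^2 + y*z) includes (∂/∂x)(-2*w*y - 2*x^2 + y*z) dx = (-4*x) dx, which multiplied by dy ∧ dw gives (-4*x) dx ∧ dy ∧ dw
  d(-2*w*y - 2*x^2 + y*z) includes (∂/∂z)(-2*w*y - 2*x^2 + y*z) dz = (y) dz, which multiplied by dy ∧ dw gives (-y) dy ∧ dz ∧ dw
Collecting like 3-forms: d(omega) = (6*y) dx ∧ dy ∧ dz + (2*y - 3*z) dx ∧ dz ∧ dw + (-4*x + 2*z) dx ∧ dy ∧ dw + (-y) dy ∧ dz ∧ dw.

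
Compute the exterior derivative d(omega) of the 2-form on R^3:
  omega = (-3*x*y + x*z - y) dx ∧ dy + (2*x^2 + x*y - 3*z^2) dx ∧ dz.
d(omega) = 0

For a 2-form omega = sum_{i<j} g_{ij} dx_i ∧ dx_j, the exterior derivative is
  d(omega) = sum_{i<j} d(g_{ij}) ∧ dx_i ∧ dx_j = sum_{i<j, k} (∂g_{ij}/∂x_k) dx_k ∧ dx_i ∧ dx_j.
Expand each term, using dx_k ∧ dx_i ∧ dx_j = sgn(permutation) dx_{(a)} ∧ dx_{(b)} ∧ dx_{(c)} with (a < b < c) sorted:
  d(-3*x*y + x*z - y) includes (∂/∂z)(-3*x*y + x*z - y) dz = (x) dz, which multiplied by dx ∧ dy gives (x) dx ∧ dy ∧ dz
  d(2*x^2 + x*y - 3*z^2) includes (∂/∂y)(2*x^2 + x*y - 3*z^2) dy = (x) dy, which multiplied by dx ∧ dz gives (-x) dx ∧ dy ∧ dz
Collecting like 3-forms: d(omega) = 0.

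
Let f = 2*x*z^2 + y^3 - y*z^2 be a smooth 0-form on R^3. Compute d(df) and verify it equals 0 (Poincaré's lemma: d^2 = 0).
d(df) = 0

Step 1: df = sum_i (∂f/∂x_i) dx_i = (2*z^2) dx + (3*y^2 - z^2) dy + (2*z*(2*x - y)) dz.
Step 2: Apply d again. Using the 1-form formula, the coefficient of dx ∧ dy in d(df) is ∂^2 f/∂x ∂y - ∂^2 f/∂y ∂x = (0) - (0) = 0 (equality of mixed partials for smooth f).
Similarly for dx ∧ dz and dy ∧ dz — all coefficients vanish. So d(df) = 0.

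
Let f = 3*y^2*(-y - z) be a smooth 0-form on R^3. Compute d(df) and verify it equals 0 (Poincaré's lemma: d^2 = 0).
d(df) = 0

Step 1: df = sum_i (∂f/∂x_i) dx_i = (0) dx + (3*y*(-3*y - 2*z)) dy + (-3*y^2) dz.
Step 2: Apply d again. Using the 1-form formula, the coefficient of dx ∧ dy in d(df) is ∂^2 f/∂x ∂y - ∂^2 f/∂y ∂x = (0) - (0) = 0 (equality of mixed partials for smooth f).
Similarly for dx ∧ dz and dy ∧ dz — all coefficients vanish. So d(df) = 0.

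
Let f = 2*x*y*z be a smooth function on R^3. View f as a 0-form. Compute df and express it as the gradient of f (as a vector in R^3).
df = (2*y*z) dx + (2*x*z) dy + (2*x*y) dz; grad f = (2*y*z, 2*x*z, 2*x*y)

For a 0-form f, d f = (∂f/∂x) dx + (∂f/∂y) dy + (∂f/∂z) dz. The components of the vector representation are exactly the entries of grad f in Cartesian coordinates:
  ∂f/∂x = 2*y*z
  ∂f/∂y = 2*x*z
  ∂f/∂z = 2*x*y.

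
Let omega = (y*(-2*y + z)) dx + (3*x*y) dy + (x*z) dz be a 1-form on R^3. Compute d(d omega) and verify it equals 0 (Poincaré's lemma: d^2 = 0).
d(d omega) = 0

Step 1: d omega = sum_{i<j} (∂f_j/∂x_i - ∂f_i/∂x_j) dx_i ∧ dx_j:
  coeff of dx ∧ dy: 7*y - z
  coeff of dx ∧ dz: -y + z
  coeff of dy ∧ dz: 0
Step 2: Apply d again to each 2-form coefficient. The only possible 3-form in R^3 is dx ∧ dy ∧ dz, with coefficient
  ∂(coeff of dy∧dz)/∂x - ∂(coeff of dx∧dz)/∂y + ∂(coeff of dx∧dy)/∂z
  = ∂/∂x (0) - ∂/∂y (-y + z) + ∂/∂z (7*y - z).
Each of these terms simplifies to sums of mixed partials that cancel in pairs. The result is 0 (by equality of mixed partials for smooth functions — Schwarz / Clairaut).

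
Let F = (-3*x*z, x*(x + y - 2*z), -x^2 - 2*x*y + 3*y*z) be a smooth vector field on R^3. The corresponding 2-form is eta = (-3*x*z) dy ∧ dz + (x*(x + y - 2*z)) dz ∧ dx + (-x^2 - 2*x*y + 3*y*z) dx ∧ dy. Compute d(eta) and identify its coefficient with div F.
d(eta) = (x + 3*y - 3*z) dx ∧ dy ∧ dz; div F = x + 3*y - 3*z

For a 2-form in R^3 of the form above, applying d gives a 3-form with coefficient ∂P/∂x + ∂Q/∂y + ∂R/∂z:
  ∂P/∂x = -3*z
  ∂Q/∂y = x
  ∂R/∂z = 3*y
Sum = x + 3*y - 3*z, which is exactly div F.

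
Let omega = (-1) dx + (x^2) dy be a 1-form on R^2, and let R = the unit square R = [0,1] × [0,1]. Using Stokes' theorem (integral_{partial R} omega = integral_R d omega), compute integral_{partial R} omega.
integral_(partial R) omega = 1

Stokes: integral_partial_R omega = integral_R d omega with d omega = (∂Q/∂x - ∂P/∂y) dx ∧ dy.
  ∂Q/∂x = 2*x
  ∂P/∂y = 0
  integrand = ∂Q/∂x - ∂P/∂y = 2*x.
Integrating over R: integral_0^1 integral_0^1 (2*x) dx dy = 1.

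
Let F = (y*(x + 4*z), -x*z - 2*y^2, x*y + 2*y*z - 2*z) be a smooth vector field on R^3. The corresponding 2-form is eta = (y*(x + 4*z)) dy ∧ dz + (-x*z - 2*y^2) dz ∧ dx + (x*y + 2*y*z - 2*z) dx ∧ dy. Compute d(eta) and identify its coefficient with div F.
d(eta) = (-y - 2) dx ∧ dy ∧ dz; div F = -y - 2

For a 2-form in R^3 of the form above, applying d gives a 3-form with coefficient ∂P/∂x + ∂Q/∂y + ∂R/∂z:
  ∂P/∂x = y
  ∂Q/∂y = -4*y
  ∂R/∂z = 2*y - 2
Sum = -y - 2, which is exactly div F.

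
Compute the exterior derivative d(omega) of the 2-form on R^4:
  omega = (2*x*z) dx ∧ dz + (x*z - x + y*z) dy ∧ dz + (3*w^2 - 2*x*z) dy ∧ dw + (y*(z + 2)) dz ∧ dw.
d(omega) = (z - 1) dx ∧ dy ∧ dz + (-2*z) dx ∧ dy ∧ dw + (2*x + z + 2) dy ∧ dz ∧ dw

For a 2-form omega = sum_{i<j} g_{ij} dx_i ∧ dx_j, the exterior derivative is
  d(omega) = sum_{i<j} d(g_{ij}) ∧ dx_i ∧ dx_j = sum_{i<j, k} (∂g_{ij}/∂x_k) dx_k ∧ dx_i ∧ dx_j.
Expand each term, using dx_k ∧ dx_i ∧ dx_j = sgn(permutation) dx_{(a)} ∧ dx_{(b)} ∧ dx_{(c)} with (a < b < c) sorted:
  d(x*z - x + y*z) includes (∂/∂x)(x*z - x + y*z) dx = (z - 1) dx, which multiplied by dy ∧ dz gives (z - 1) dx ∧ dy ∧ dz
  d(3*w^2 - 2*x*z) includes (∂/∂x)(3*w^2 - 2*x*z) dx = (-2*z) dx, which multiplied by dy ∧ dw gives (-2*z) dx ∧ dy ∧ dw
  d(3*w^2 - 2*x*z) includes (∂/∂z)(3*w^2 - 2*x*z) dz = (-2*x) dz, which multiplied by dy ∧ dw gives (2*x) dy ∧ dz ∧ dw
  d(y*(z + 2)) includes (∂/∂y)(y*(z + 2)) dy = (z + 2) dy, which multiplied by dz ∧ dw gives (z + 2) dy ∧ dz ∧ dw
Collecting like 3-forms: d(omega) = (z - 1) dx ∧ dy ∧ dz + (-2*z) dx ∧ dy ∧ dw + (2*x + z + 2) dy ∧ dz ∧ dw.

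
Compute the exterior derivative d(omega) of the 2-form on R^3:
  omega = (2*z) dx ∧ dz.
d(omega) = 0

For a 2-form omega = sum_{i<j} g_{ij} dx_i ∧ dx_j, the exterior derivative is
  d(omega) = sum_{i<j} d(g_{ij}) ∧ dx_i ∧ dx_j = sum_{i<j, k} (∂g_{ij}/∂x_k) dx_k ∧ dx_i ∧ dx_j.
Expand each term, using dx_k ∧ dx_i ∧ dx_j = sgn(permutation) dx_{(a)} ∧ dx_{(b)} ∧ dx_{(c)} with (a < b < c) sorted:

Collecting like 3-forms: d(omega) = 0.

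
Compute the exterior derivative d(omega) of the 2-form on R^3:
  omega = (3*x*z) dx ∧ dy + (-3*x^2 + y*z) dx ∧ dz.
d(omega) = (3*x - z) dx ∧ dy ∧ dz

For a 2-form omega = sum_{i<j} g_{ij} dx_i ∧ dx_j, the exterior derivative is
  d(omega) = sum_{i<j} d(g_{ij}) ∧ dx_i ∧ dx_j = sum_{i<j, k} (∂g_{ij}/∂x_k) dx_k ∧ dx_i ∧ dx_j.
Expand each term, using dx_k ∧ dx_i ∧ dx_j = sgn(permutation) dx_{(a)} ∧ dx_{(b)} ∧ dx_{(c)} with (a < b < c) sorted:
  d(3*x*z) includes (∂/∂z)(3*x*z) dz = (3*x) dz, which multiplied by dx ∧ dy gives (3*x) dx ∧ dy ∧ dz
  d(-3*x^2 + y*z) includes (∂/∂y)(-3*x^2 + y*z) dy = (z) dy, which multiplied by dx ∧ dz gives (-z) dx ∧ dy ∧ dz
Collecting like 3-forms: d(omega) = (3*x - z) dx ∧ dy ∧ dz.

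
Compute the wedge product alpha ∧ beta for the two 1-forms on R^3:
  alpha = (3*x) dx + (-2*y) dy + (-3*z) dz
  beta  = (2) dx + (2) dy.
alpha ∧ beta = (6*x + 4*y) dx ∧ dy + (6*z) dx ∧ dz + (6*z) dy ∧ dz

Distribute the wedge, using dx_i ∧ dx_j = -dx_j ∧ dx_i and dx_i ∧ dx_i = 0. For each pair (i, j) with i < j, the coefficient of dx_i ∧ dx_j in alpha ∧ beta is (alpha_i * beta_j - alpha_j * beta_i). Collecting: alpha ∧ beta = (6*x + 4*y) dx ∧ dy + (6*z) dx ∧ dz + (6*z) dy ∧ dz.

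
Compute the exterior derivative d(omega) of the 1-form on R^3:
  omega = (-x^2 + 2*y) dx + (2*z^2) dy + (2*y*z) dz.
d(omega) = (-2) dx ∧ dy + (-2*z) dy ∧ dz

For a 1-form omega = sum_i f_i dx_i, the exterior derivative is
  d(omega) = sum_{i < j} (∂f_j/∂x_i - ∂f_i/∂x_j) dx_i ∧ dx_j.
  coefficient of dx ∧ dy: ∂f_2/∂x - ∂f_1/∂y = ∂(2*z^2)/∂x - ∂(-x^2 + 2*y)/∂y = -2
  coefficient of dy ∧ dz: ∂f_3/∂y - ∂f_2/∂z = ∂(2*y*z)/∂y - ∂(2*z^2)/∂z = -2*z
Assembling: d(omega) = (-2) dx ∧ dy + (-2*z) dy ∧ dz.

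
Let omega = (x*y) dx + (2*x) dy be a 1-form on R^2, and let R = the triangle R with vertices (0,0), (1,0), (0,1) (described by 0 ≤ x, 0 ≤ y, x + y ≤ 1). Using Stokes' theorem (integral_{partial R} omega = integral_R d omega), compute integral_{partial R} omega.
integral_(partial R) omega = 5/6

Stokes: integral_partial_R omega = integral_R d omega with d omega = (∂Q/∂x - ∂P/∂y) dx ∧ dy.
  ∂Q/∂x = 2
  ∂P/∂y = x
  integrand = ∂Q/∂x - ∂P/∂y = 2 - x.
Integrating over R: integral_0^1 integral_0^{1-x} (2 - x) dy dx = 5/6.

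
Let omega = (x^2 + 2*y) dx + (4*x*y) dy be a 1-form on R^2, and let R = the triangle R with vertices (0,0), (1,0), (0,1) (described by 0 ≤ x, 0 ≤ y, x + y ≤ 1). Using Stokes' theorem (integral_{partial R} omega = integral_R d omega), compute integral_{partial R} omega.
integral_(partial R) omega = -1/3

Stokes: integral_partial_R omega = integral_R d omega with d omega = (∂Q/∂x - ∂P/∂y) dx ∧ dy.
  ∂Q/∂x = 4*y
  ∂P/∂y = 2
  integrand = ∂Q/∂x - ∂P/∂y = 4*y - 2.
Integrating over R: integral_0^1 integral_0^{1-x} (4*y - 2) dy dx = -1/3.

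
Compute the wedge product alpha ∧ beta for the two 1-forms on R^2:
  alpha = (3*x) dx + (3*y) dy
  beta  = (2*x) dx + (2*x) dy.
alpha ∧ beta = (6*x*(x - y)) dx ∧ dy

Distribute the wedge, using dx_i ∧ dx_j = -dx_j ∧ dx_i and dx_i ∧ dx_i = 0. For each pair (i, j) with i < j, the coefficient of dx_i ∧ dx_j in alpha ∧ beta is (alpha_i * beta_j - alpha_j * beta_i). Collecting: alpha ∧ beta = (6*x*(x - y)) dx ∧ dy.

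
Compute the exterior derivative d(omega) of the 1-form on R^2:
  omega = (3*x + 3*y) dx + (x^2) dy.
d(omega) = (2*x - 3) dx ∧ dy

For a 1-form omega = sum_i f_i dx_i, the exterior derivative is
  d(omega) = sum_{i < j} (∂f_j/∂x_i - ∂f_i/∂x_j) dx_i ∧ dx_j.
  coefficient of dx ∧ dy: ∂f_2/∂x - ∂f_1/∂y = ∂(x^2)/∂x - ∂(3*x + 3*y)/∂y = 2*x - 3
Assembling: d(omega) = (2*x - 3) dx ∧ dy.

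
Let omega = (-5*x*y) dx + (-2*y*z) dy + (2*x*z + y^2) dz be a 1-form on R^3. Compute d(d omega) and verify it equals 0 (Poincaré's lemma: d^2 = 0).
d(d omega) = 0

Step 1: d omega = sum_{i<j} (∂f_j/∂x_i - ∂f_i/∂x_j) dx_i ∧ dx_j:
  coeff of dx ∧ dy: 5*x
  coeff of dx ∧ dz: 2*z
  coeff of dy ∧ dz: 4*y
Step 2: Apply d again to each 2-form coefficient. The only possible 3-form in R^3 is dx ∧ dy ∧ dz, with coefficient
  ∂(coeff of dy∧dz)/∂x - ∂(coeff of dx∧dz)/∂y + ∂(coeff of dx∧dy)/∂z
  = ∂/∂x (4*y) - ∂/∂y (2*z) + ∂/∂z (5*x).
Each of these terms simplifies to sums of mixed partials that cancel in pairs. The result is 0 (by equality of mixed partials for smooth functions — Schwarz / Clairaut).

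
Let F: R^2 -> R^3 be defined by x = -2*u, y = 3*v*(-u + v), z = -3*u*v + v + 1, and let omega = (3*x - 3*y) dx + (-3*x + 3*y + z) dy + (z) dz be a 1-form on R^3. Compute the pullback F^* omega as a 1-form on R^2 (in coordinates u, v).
F^* omega = (45*u*v^2 - 36*u*v + 12*u - 27*v^3 + 12*v^2 - 6*v) du + (45*u^2*v - 18*u^2 - 99*u*v^2 + 27*u*v - 6*u + 54*v^3 + 6*v^2 + 7*v + 1) dv

Using F^*(f dg) = (f ∘ F) d(g ∘ F), substitute each coordinate x_i by F_i(u, v) in f_i, and replace dx_i by d F_i = (∂F_i/∂u) du + (∂F_i/∂v) dv.
  For the x component: f_1(F) = 9*u*v - 6*u - 9*v^2; d F_1 = (-2) du + (0) dv
  For the y component: f_2(F) = -12*u*v + 6*u + 9*v^2 + v + 1; d F_2 = (-3*v) du + (-3*u + 6*v) dv
  For the z component: f_3(F) = -3*u*v + v + 1; d F_3 = (-3*v) du + (1 - 3*u) dv
Combining and collecting du, dv coefficients:
  coeff of du: 45*u*v^2 - 36*u*v + 12*u - 27*v^3 + 12*v^2 - 6*v
  coeff of dv: 45*u^2*v - 18*u^2 - 99*u*v^2 + 27*u*v - 6*u + 54*v^3 + 6*v^2 + 7*v + 1
F^* omega = (45*u*v^2 - 36*u*v + 12*u - 27*v^3 + 12*v^2 - 6*v) du + (45*u^2*v - 18*u^2 - 99*u*v^2 + 27*u*v - 6*u + 54*v^3 + 6*v^2 + 7*v + 1) dv.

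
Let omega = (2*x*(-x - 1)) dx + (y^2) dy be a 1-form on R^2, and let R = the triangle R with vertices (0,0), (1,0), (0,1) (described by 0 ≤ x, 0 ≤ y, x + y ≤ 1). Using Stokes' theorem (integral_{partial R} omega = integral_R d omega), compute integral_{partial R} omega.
integral_(partial R) omega = 0

Stokes: integral_partial_R omega = integral_R d omega with d omega = (∂Q/∂x - ∂P/∂y) dx ∧ dy.
  ∂Q/∂x = 0
  ∂P/∂y = 0
  integrand = ∂Q/∂x - ∂P/∂y = 0.
Integrating over R: integral_0^1 integral_0^{1-x} (0) dy dx = 0.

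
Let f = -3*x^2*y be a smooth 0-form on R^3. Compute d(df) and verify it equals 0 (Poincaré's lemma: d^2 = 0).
d(df) = 0

Step 1: df = sum_i (∂f/∂x_i) dx_i = (-6*x*y) dx + (-3*x^2) dy + (0) dz.
Step 2: Apply d again. Using the 1-form formula, the coefficient of dx ∧ dy in d(df) is ∂^2 f/∂x ∂y - ∂^2 f/∂y ∂x = (-6*x) - (-6*x) = 0 (equality of mixed partials for smooth f).
Similarly for dx ∧ dz and dy ∧ dz — all coefficients vanish. So d(df) = 0.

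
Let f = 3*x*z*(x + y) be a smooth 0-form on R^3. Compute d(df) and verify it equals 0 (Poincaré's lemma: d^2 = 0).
d(df) = 0

Step 1: df = sum_i (∂f/∂x_i) dx_i = (3*z*(2*x + y)) dx + (3*x*z) dy + (3*x*(x + y)) dz.
Step 2: Apply d again. Using the 1-form formula, the coefficient of dx ∧ dy in d(df) is ∂^2 f/∂x ∂y - ∂^2 f/∂y ∂x = (3*z) - (3*z) = 0 (equality of mixed partials for smooth f).
Similarly for dx ∧ dz and dy ∧ dz — all coefficients vanish. So d(df) = 0.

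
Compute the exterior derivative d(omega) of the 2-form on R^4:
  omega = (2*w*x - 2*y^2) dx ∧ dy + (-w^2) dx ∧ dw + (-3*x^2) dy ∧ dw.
d(omega) = (-4*x) dx ∧ dy ∧ dw

For a 2-form omega = sum_{i<j} g_{ij} dx_i ∧ dx_j, the exterior derivative is
  d(omega) = sum_{i<j} d(g_{ij}) ∧ dx_i ∧ dx_j = sum_{i<j, k} (∂g_{ij}/∂x_k) dx_k ∧ dx_i ∧ dx_j.
Expand each term, using dx_k ∧ dx_i ∧ dx_j = sgn(permutation) dx_{(a)} ∧ dx_{(b)} ∧ dx_{(c)} with (a < b < c) sorted:
  d(2*w*x - 2*y^2) includes (∂/∂w)(2*w*x - 2*y^2) dw = (2*x) dw, which multiplied by dx ∧ dy gives (2*x) dx ∧ dy ∧ dw
  d(-3*x^2) includes (∂/∂x)(-3*x^2) dx = (-6*x) dx, which multiplied by dy ∧ dw gives (-6*x) dx ∧ dy ∧ dw
Collecting like 3-forms: d(omega) = (-4*x) dx ∧ dy ∧ dw.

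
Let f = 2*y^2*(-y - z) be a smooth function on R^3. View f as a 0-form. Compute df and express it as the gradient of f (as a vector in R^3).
df = (0) dx + (2*y*(-3*y - 2*z)) dy + (-2*y^2) dz; grad f = (0, 2*y*(-3*y - 2*z), -2*y^2)

For a 0-form f, d f = (∂f/∂x) dx + (∂f/∂y) dy + (∂f/∂z) dz. The components of the vector representation are exactly the entries of grad f in Cartesian coordinates:
  ∂f/∂x = 0
  ∂f/∂y = 2*y*(-3*y - 2*z)
  ∂f/∂z = -2*y^2.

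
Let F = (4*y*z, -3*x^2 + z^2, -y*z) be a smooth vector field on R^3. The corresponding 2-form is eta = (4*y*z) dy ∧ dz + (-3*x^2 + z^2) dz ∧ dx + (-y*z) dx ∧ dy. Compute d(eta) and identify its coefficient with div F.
d(eta) = (-y) dx ∧ dy ∧ dz; div F = -y

For a 2-form in R^3 of the form above, applying d gives a 3-form with coefficient ∂P/∂x + ∂Q/∂y + ∂R/∂z:
  ∂P/∂x = 0
  ∂Q/∂y = 0
  ∂R/∂z = -y
Sum = -y, which is exactly div F.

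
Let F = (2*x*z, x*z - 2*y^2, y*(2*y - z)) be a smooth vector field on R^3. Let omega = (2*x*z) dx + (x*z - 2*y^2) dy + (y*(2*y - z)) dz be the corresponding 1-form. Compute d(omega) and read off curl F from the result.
d(omega) = (-x + 4*y - z) dy ∧ dz + (2*x) dz ∧ dx + (z) dx ∧ dy; curl F = (-x + 4*y - z, 2*x, z)

d omega = sum_{i<j} (∂f_j/∂x_i - ∂f_i/∂x_j) dx_i ∧ dx_j. Under the identification (dy ∧ dz, dz ∧ dx, dx ∧ dy) ↔ (e_x, e_y, e_z), the coefficients are exactly the components of curl F. Compute:
  ∂R/∂y - ∂Q/∂z = (4*y - z) - (x) = -x + 4*y - z
  ∂P/∂z - ∂R/∂x = (2*x) - (0) = 2*x
  ∂Q/∂x - ∂P/∂y = (z) - (0) = z.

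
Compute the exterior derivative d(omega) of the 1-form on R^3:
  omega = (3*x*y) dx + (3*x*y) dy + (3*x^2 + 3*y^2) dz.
d(omega) = (-3*x + 3*y) dx ∧ dy + (6*x) dx ∧ dz + (6*y) dy ∧ dz

For a 1-form omega = sum_i f_i dx_i, the exterior derivative is
  d(omega) = sum_{i < j} (∂f_j/∂x_i - ∂f_i/∂x_j) dx_i ∧ dx_j.
  coefficient of dx ∧ dy: ∂f_2/∂x - ∂f_1/∂y = ∂(3*x*y)/∂x - ∂(3*x*y)/∂y = -3*x + 3*y
  coefficient of dx ∧ dz: ∂f_3/∂x - ∂f_1/∂z = ∂(3*x^2 + 3*y^2)/∂x - ∂(3*x*y)/∂z = 6*x
  coefficient of dy ∧ dz: ∂f_3/∂y - ∂f_2/∂z = ∂(3*x^2 + 3*y^2)/∂y - ∂(3*x*y)/∂z = 6*y
Assembling: d(omega) = (-3*x + 3*y) dx ∧ dy + (6*x) dx ∧ dz + (6*y) dy ∧ dz.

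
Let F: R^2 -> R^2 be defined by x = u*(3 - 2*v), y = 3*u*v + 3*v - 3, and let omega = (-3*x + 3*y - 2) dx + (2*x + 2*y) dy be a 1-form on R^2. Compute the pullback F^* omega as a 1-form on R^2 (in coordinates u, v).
F^* omega = (-24*u*v^2 + 81*u*v - 27*u + 31*v - 33) du + (-24*u^2*v + 36*u^2 + 6*u*v + 22*u + 18*v - 18) dv

Using F^*(f dg) = (f ∘ F) d(g ∘ F), substitute each coordinate x_i by F_i(u, v) in f_i, and replace dx_i by d F_i = (∂F_i/∂u) du + (∂F_i/∂v) dv.
  For the x component: f_1(F) = 15*u*v - 9*u + 9*v - 11; d F_1 = (3 - 2*v) du + (-2*u) dv
  For the y component: f_2(F) = 2*u*v + 6*u + 6*v - 6; d F_2 = (3*v) du + (3*u + 3) dv
Combining and collecting du, dv coefficients:
  coeff of du: -24*u*v^2 + 81*u*v - 27*u + 31*v - 33
  coeff of dv: -24*u^2*v + 36*u^2 + 6*u*v + 22*u + 18*v - 18
F^* omega = (-24*u*v^2 + 81*u*v - 27*u + 31*v - 33) du + (-24*u^2*v + 36*u^2 + 6*u*v + 22*u + 18*v - 18) dv.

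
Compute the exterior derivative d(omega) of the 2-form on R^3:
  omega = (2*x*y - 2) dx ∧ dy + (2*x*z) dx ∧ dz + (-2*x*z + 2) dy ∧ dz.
d(omega) = (-2*z) dx ∧ dy ∧ dz

For a 2-form omega = sum_{i<j} g_{ij} dx_i ∧ dx_j, the exterior derivative is
  d(omega) = sum_{i<j} d(g_{ij}) ∧ dx_i ∧ dx_j = sum_{i<j, k} (∂g_{ij}/∂x_k) dx_k ∧ dx_i ∧ dx_j.
Expand each term, using dx_k ∧ dx_i ∧ dx_j = sgn(permutation) dx_{(a)} ∧ dx_{(b)} ∧ dx_{(c)} with (a < b < c) sorted:
  d(-2*x*z + 2) includes (∂/∂x)(-2*x*z + 2) dx = (-2*z) dx, which multiplied by dy ∧ dz gives (-2*z) dx ∧ dy ∧ dz
Collecting like 3-forms: d(omega) = (-2*z) dx ∧ dy ∧ dz.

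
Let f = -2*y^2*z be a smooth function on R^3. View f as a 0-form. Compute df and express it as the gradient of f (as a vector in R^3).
df = (0) dx + (-4*y*z) dy + (-2*y^2) dz; grad f = (0, -4*y*z, -2*y^2)

For a 0-form f, d f = (∂f/∂x) dx + (∂f/∂y) dy + (∂f/∂z) dz. The components of the vector representation are exactly the entries of grad f in Cartesian coordinates:
  ∂f/∂x = 0
  ∂f/∂y = -4*y*z
  ∂f/∂z = -2*y^2.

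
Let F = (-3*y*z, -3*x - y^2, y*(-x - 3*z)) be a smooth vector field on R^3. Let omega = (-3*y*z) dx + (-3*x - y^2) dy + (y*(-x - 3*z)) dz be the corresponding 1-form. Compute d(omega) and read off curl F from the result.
d(omega) = (-x - 3*z) dy ∧ dz + (-2*y) dz ∧ dx + (3*z - 3) dx ∧ dy; curl F = (-x - 3*z, -2*y, 3*z - 3)

d omega = sum_{i<j} (∂f_j/∂x_i - ∂f_i/∂x_j) dx_i ∧ dx_j. Under the identification (dy ∧ dz, dz ∧ dx, dx ∧ dy) ↔ (e_x, e_y, e_z), the coefficients are exactly the components of curl F. Compute:
  ∂R/∂y - ∂Q/∂z = (-x - 3*z) - (0) = -x - 3*z
  ∂P/∂z - ∂R/∂x = (-3*y) - (-y) = -2*y
  ∂Q/∂x - ∂P/∂y = (-3) - (-3*z) = 3*z - 3.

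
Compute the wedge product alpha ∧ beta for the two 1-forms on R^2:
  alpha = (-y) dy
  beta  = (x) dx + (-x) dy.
alpha ∧ beta = (x*y) dx ∧ dy

Distribute the wedge, using dx_i ∧ dx_j = -dx_j ∧ dx_i and dx_i ∧ dx_i = 0. For each pair (i, j) with i < j, the coefficient of dx_i ∧ dx_j in alpha ∧ beta is (alpha_i * beta_j - alpha_j * beta_i). Collecting: alpha ∧ beta = (x*y) dx ∧ dy.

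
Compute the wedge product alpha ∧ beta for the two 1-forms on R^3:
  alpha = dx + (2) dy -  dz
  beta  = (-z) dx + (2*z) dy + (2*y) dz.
alpha ∧ beta = (4*z) dx ∧ dy + (2*y - z) dx ∧ dz + (4*y + 2*z) dy ∧ dz

Distribute the wedge, using dx_i ∧ dx_j = -dx_j ∧ dx_i and dx_i ∧ dx_i = 0. For each pair (i, j) with i < j, the coefficient of dx_i ∧ dx_j in alpha ∧ beta is (alpha_i * beta_j - alpha_j * beta_i). Collecting: alpha ∧ beta = (4*z) dx ∧ dy + (2*y - z) dx ∧ dz + (4*y + 2*z) dy ∧ dz.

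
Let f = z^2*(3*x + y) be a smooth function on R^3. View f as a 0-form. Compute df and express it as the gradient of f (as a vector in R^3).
df = (3*z^2) dx + (z^2) dy + (2*z*(3*x + y)) dz; grad f = (3*z^2, z^2, 2*z*(3*x + y))

For a 0-form f, d f = (∂f/∂x) dx + (∂f/∂y) dy + (∂f/∂z) dz. The components of the vector representation are exactly the entries of grad f in Cartesian coordinates:
  ∂f/∂x = 3*z^2
  ∂f/∂y = z^2
  ∂f/∂z = 2*z*(3*x + y).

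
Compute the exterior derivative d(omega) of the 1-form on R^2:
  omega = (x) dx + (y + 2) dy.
d(omega) = 0

For a 1-form omega = sum_i f_i dx_i, the exterior derivative is
  d(omega) = sum_{i < j} (∂f_j/∂x_i - ∂f_i/∂x_j) dx_i ∧ dx_j.

Assembling: d(omega) = 0.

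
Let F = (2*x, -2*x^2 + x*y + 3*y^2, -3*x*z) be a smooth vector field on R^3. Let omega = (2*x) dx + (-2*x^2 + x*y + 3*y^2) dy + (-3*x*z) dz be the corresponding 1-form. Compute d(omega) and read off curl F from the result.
d(omega) = (0) dy ∧ dz + (3*z) dz ∧ dx + (-4*x + y) dx ∧ dy; curl F = (0, 3*z, -4*x + y)

d omega = sum_{i<j} (∂f_j/∂x_i - ∂f_i/∂x_j) dx_i ∧ dx_j. Under the identification (dy ∧ dz, dz ∧ dx, dx ∧ dy) ↔ (e_x, e_y, e_z), the coefficients are exactly the components of curl F. Compute:
  ∂R/∂y - ∂Q/∂z = (0) - (0) = 0
  ∂P/∂z - ∂R/∂x = (0) - (-3*z) = 3*z
  ∂Q/∂x - ∂P/∂y = (-4*x + y) - (0) = -4*x + y.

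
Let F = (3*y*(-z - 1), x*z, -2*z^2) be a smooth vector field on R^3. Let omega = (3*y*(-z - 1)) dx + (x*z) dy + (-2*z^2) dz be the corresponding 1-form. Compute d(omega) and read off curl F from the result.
d(omega) = (-x) dy ∧ dz + (-3*y) dz ∧ dx + (4*z + 3) dx ∧ dy; curl F = (-x, -3*y, 4*z + 3)

d omega = sum_{i<j} (∂f_j/∂x_i - ∂f_i/∂x_j) dx_i ∧ dx_j. Under the identification (dy ∧ dz, dz ∧ dx, dx ∧ dy) ↔ (e_x, e_y, e_z), the coefficients are exactly the components of curl F. Compute:
  ∂R/∂y - ∂Q/∂z = (0) - (x) = -x
  ∂P/∂z - ∂R/∂x = (-3*y) - (0) = -3*y
  ∂Q/∂x - ∂P/∂y = (z) - (-3*z - 3) = 4*z + 3.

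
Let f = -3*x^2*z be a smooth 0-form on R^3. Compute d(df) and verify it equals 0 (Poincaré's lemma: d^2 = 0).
d(df) = 0

Step 1: df = sum_i (∂f/∂x_i) dx_i = (-6*x*z) dx + (0) dy + (-3*x^2) dz.
Step 2: Apply d again. Using the 1-form formula, the coefficient of dx ∧ dy in d(df) is ∂^2 f/∂x ∂y - ∂^2 f/∂y ∂x = (0) - (0) = 0 (equality of mixed partials for smooth f).
Similarly for dx ∧ dz and dy ∧ dz — all coefficients vanish. So d(df) = 0.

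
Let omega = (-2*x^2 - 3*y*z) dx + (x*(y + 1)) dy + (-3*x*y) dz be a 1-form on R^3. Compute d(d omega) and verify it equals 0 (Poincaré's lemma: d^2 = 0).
d(d omega) = 0

Step 1: d omega = sum_{i<j} (∂f_j/∂x_i - ∂f_i/∂x_j) dx_i ∧ dx_j:
  coeff of dx ∧ dy: y + 3*z + 1
  coeff of dx ∧ dz: 0
  coeff of dy ∧ dz: -3*x
Step 2: Apply d again to each 2-form coefficient. The only possible 3-form in R^3 is dx ∧ dy ∧ dz, with coefficient
  ∂(coeff of dy∧dz)/∂x - ∂(coeff of dx∧dz)/∂y + ∂(coeff of dx∧dy)/∂z
  = ∂/∂x (-3*x) - ∂/∂y (0) + ∂/∂z (y + 3*z + 1).
Each of these terms simplifies to sums of mixed partials that cancel in pairs. The result is 0 (by equality of mixed partials for smooth functions — Schwarz / Clairaut).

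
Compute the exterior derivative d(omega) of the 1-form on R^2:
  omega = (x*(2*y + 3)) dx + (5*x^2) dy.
d(omega) = (8*x) dx ∧ dy

For a 1-form omega = sum_i f_i dx_i, the exterior derivative is
  d(omega) = sum_{i < j} (∂f_j/∂x_i - ∂f_i/∂x_j) dx_i ∧ dx_j.
  coefficient of dx ∧ dy: ∂f_2/∂x - ∂f_1/∂y = ∂(5*x^2)/∂x - ∂(x*(2*y + 3))/∂y = 8*x
Assembling: d(omega) = (8*x) dx ∧ dy.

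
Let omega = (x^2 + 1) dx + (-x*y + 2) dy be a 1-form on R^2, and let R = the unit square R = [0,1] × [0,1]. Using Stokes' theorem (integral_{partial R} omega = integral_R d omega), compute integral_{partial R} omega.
integral_(partial R) omega = -1/2

Stokes: integral_partial_R omega = integral_R d omega with d omega = (∂Q/∂x - ∂P/∂y) dx ∧ dy.
  ∂Q/∂x = -y
  ∂P/∂y = 0
  integrand = ∂Q/∂x - ∂P/∂y = -y.
Integrating over R: integral_0^1 integral_0^1 (-y) dx dy = -1/2.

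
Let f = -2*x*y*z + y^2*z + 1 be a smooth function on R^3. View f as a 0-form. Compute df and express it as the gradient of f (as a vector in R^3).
df = (-2*y*z) dx + (2*z*(-x + y)) dy + (y*(-2*x + y)) dz; grad f = (-2*y*z, 2*z*(-x + y), y*(-2*x + y))

For a 0-form f, d f = (∂f/∂x) dx + (∂f/∂y) dy + (∂f/∂z) dz. The components of the vector representation are exactly the entries of grad f in Cartesian coordinates:
  ∂f/∂x = -2*y*z
  ∂f/∂y = 2*z*(-x + y)
  ∂f/∂z = y*(-2*x + y).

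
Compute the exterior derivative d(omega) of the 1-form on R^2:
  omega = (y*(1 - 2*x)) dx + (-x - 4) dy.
d(omega) = (2*x - 2) dx ∧ dy

For a 1-form omega = sum_i f_i dx_i, the exterior derivative is
  d(omega) = sum_{i < j} (∂f_j/∂x_i - ∂f_i/∂x_j) dx_i ∧ dx_j.
  coefficient of dx ∧ dy: ∂f_2/∂x - ∂f_1/∂y = ∂(-x - 4)/∂x - ∂(y*(1 - 2*x))/∂y = 2*x - 2
Assembling: d(omega) = (2*x - 2) dx ∧ dy.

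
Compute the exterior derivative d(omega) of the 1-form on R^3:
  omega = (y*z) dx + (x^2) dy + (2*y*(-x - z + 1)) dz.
d(omega) = (2*x - z) dx ∧ dy + (-3*y) dx ∧ dz + (-2*x - 2*z + 2) dy ∧ dz

For a 1-form omega = sum_i f_i dx_i, the exterior derivative is
  d(omega) = sum_{i < j} (∂f_j/∂x_i - ∂f_i/∂x_j) dx_i ∧ dx_j.
  coefficient of dx ∧ dy: ∂f_2/∂x - ∂f_1/∂y = ∂(x^2)/∂x - ∂(y*z)/∂y = 2*x - z
  coefficient of dx ∧ dz: ∂f_3/∂x - ∂f_1/∂z = ∂(2*y*(-x - z + 1))/∂x - ∂(y*z)/∂z = -3*y
  coefficient of dy ∧ dz: ∂f_3/∂y - ∂f_2/∂z = ∂(2*y*(-x - z + 1))/∂y - ∂(x^2)/∂z = -2*x - 2*z + 2
Assembling: d(omega) = (2*x - z) dx ∧ dy + (-3*y) dx ∧ dz + (-2*x - 2*z + 2) dy ∧ dz.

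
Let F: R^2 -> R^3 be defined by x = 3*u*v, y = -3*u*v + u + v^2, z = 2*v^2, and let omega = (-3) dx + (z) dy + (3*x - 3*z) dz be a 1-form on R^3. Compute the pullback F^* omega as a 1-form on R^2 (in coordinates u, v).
F^* omega = (v*(-6*v^2 + 2*v - 9)) du + (30*u*v^2 - 9*u - 20*v^3) dv

Using F^*(f dg) = (f ∘ F) d(g ∘ F), substitute each coordinate x_i by F_i(u, v) in f_i, and replace dx_i by d F_i = (∂F_i/∂u) du + (∂F_i/∂v) dv.
  For the x component: f_1(F) = -3; d F_1 = (3*v) du + (3*u) dv
  For the y component: f_2(F) = 2*v^2; d F_2 = (1 - 3*v) du + (-3*u + 2*v) dv
  For the z component: f_3(F) = 3*v*(3*u - 2*v); d F_3 = (0) du + (4*v) dv
Combining and collecting du, dv coefficients:
  coeff of du: v*(-6*v^2 + 2*v - 9)
  coeff of dv: 30*u*v^2 - 9*u - 20*v^3
F^* omega = (v*(-6*v^2 + 2*v - 9)) du + (30*u*v^2 - 9*u - 20*v^3) dv.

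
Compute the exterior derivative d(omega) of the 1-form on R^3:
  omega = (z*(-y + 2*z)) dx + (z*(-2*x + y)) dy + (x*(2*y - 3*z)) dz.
d(omega) = (-z) dx ∧ dy + (3*y - 7*z) dx ∧ dz + (4*x - y) dy ∧ dz

For a 1-form omega = sum_i f_i dx_i, the exterior derivative is
  d(omega) = sum_{i < j} (∂f_j/∂x_i - ∂f_i/∂x_j) dx_i ∧ dx_j.
  coefficient of dx ∧ dy: ∂f_2/∂x - ∂f_1/∂y = ∂(z*(-2*x + y))/∂x - ∂(z*(-y + 2*z))/∂y = -z
  coefficient of dx ∧ dz: ∂f_3/∂x - ∂f_1/∂z = ∂(x*(2*y - 3*z))/∂x - ∂(z*(-y + 2*z))/∂z = 3*y - 7*z
  coefficient of dy ∧ dz: ∂f_3/∂y - ∂f_2/∂z = ∂(x*(2*y - 3*z))/∂y - ∂(z*(-2*x + y))/∂z = 4*x - y
Assembling: d(omega) = (-z) dx ∧ dy + (3*y - 7*z) dx ∧ dz + (4*x - y) dy ∧ dz.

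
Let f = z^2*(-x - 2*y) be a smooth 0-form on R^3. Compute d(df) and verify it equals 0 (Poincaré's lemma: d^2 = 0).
d(df) = 0

Step 1: df = sum_i (∂f/∂x_i) dx_i = (-z^2) dx + (-2*z^2) dy + (2*z*(-x - 2*y)) dz.
Step 2: Apply d again. Using the 1-form formula, the coefficient of dx ∧ dy in d(df) is ∂^2 f/∂x ∂y - ∂^2 f/∂y ∂x = (0) - (0) = 0 (equality of mixed partials for smooth f).
Similarly for dx ∧ dz and dy ∧ dz — all coefficients vanish. So d(df) = 0.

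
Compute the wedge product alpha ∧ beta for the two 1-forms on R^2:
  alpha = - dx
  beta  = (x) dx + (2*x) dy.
alpha ∧ beta = (-2*x) dx ∧ dy

Distribute the wedge, using dx_i ∧ dx_j = -dx_j ∧ dx_i and dx_i ∧ dx_i = 0. For each pair (i, j) with i < j, the coefficient of dx_i ∧ dx_j in alpha ∧ beta is (alpha_i * beta_j - alpha_j * beta_i). Collecting: alpha ∧ beta = (-2*x) dx ∧ dy.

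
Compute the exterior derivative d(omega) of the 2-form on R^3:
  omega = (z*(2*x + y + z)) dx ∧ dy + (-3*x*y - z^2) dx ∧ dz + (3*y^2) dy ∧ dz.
d(omega) = (5*x + y + 2*z) dx ∧ dy ∧ dz

For a 2-form omega = sum_{i<j} g_{ij} dx_i ∧ dx_j, the exterior derivative is
  d(omega) = sum_{i<j} d(g_{ij}) ∧ dx_i ∧ dx_j = sum_{i<j, k} (∂g_{ij}/∂x_k) dx_k ∧ dx_i ∧ dx_j.
Expand each term, using dx_k ∧ dx_i ∧ dx_j = sgn(permutation) dx_{(a)} ∧ dx_{(b)} ∧ dx_{(c)} with (a < b < c) sorted:
  d(z*(2*x + y + z)) includes (∂/∂z)(z*(2*x + y + z)) dz = (2*x + y + 2*z) dz, which multiplied by dx ∧ dy gives (2*x + y + 2*z) dx ∧ dy ∧ dz
  d(-3*x*y - z^2) includes (∂/∂y)(-3*x*y - z^2) dy = (-3*x) dy, which multiplied by dx ∧ dz gives (3*x) dx ∧ dy ∧ dz
Collecting like 3-forms: d(omega) = (5*x + y + 2*z) dx ∧ dy ∧ dz.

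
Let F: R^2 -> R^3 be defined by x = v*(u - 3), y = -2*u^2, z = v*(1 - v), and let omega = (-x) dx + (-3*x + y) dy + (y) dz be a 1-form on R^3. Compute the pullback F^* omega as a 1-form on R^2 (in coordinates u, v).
F^* omega = (8*u^3 + 12*u^2*v - u*v^2 - 36*u*v + 3*v^2) du + (3*u^2*v - 2*u^2 + 6*u*v - 9*v) dv

Using F^*(f dg) = (f ∘ F) d(g ∘ F), substitute each coordinate x_i by F_i(u, v) in f_i, and replace dx_i by d F_i = (∂F_i/∂u) du + (∂F_i/∂v) dv.
  For the x component: f_1(F) = v*(3 - u); d F_1 = (v) du + (u - 3) dv
  For the y component: f_2(F) = -2*u^2 - 3*u*v + 9*v; d F_2 = (-4*u) du + (0) dv
  For the z component: f_3(F) = -2*u^2; d F_3 = (0) du + (1 - 2*v) dv
Combining and collecting du, dv coefficients:
  coeff of du: 8*u^3 + 12*u^2*v - u*v^2 - 36*u*v + 3*v^2
  coeff of dv: 3*u^2*v - 2*u^2 + 6*u*v - 9*v
F^* omega = (8*u^3 + 12*u^2*v - u*v^2 - 36*u*v + 3*v^2) du + (3*u^2*v - 2*u^2 + 6*u*v - 9*v) dv.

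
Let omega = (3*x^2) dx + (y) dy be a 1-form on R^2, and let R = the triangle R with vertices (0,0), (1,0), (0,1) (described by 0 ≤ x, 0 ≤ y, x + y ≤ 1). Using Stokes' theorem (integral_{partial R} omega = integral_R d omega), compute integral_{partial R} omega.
integral_(partial R) omega = 0

Stokes: integral_partial_R omega = integral_R d omega with d omega = (∂Q/∂x - ∂P/∂y) dx ∧ dy.
  ∂Q/∂x = 0
  ∂P/∂y = 0
  integrand = ∂Q/∂x - ∂P/∂y = 0.
Integrating over R: integral_0^1 integral_0^{1-x} (0) dy dx = 0.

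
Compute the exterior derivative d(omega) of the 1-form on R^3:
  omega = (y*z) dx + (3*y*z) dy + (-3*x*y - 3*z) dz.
d(omega) = (-z) dx ∧ dy + (-4*y) dx ∧ dz + (-3*x - 3*y) dy ∧ dz

For a 1-form omega = sum_i f_i dx_i, the exterior derivative is
  d(omega) = sum_{i < j} (∂f_j/∂x_i - ∂f_i/∂x_j) dx_i ∧ dx_j.
  coefficient of dx ∧ dy: ∂f_2/∂x - ∂f_1/∂y = ∂(3*y*z)/∂x - ∂(y*z)/∂y = -z
  coefficient of dx ∧ dz: ∂f_3/∂x - ∂f_1/∂z = ∂(-3*x*y - 3*z)/∂x - ∂(y*z)/∂z = -4*y
  coefficient of dy ∧ dz: ∂f_3/∂y - ∂f_2/∂z = ∂(-3*x*y - 3*z)/∂y - ∂(3*y*z)/∂z = -3*x - 3*y
Assembling: d(omega) = (-z) dx ∧ dy + (-4*y) dx ∧ dz + (-3*x - 3*y) dy ∧ dz.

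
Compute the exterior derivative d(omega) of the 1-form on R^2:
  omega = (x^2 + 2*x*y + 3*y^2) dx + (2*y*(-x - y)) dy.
d(omega) = (-2*x - 8*y) dx ∧ dy

For a 1-form omega = sum_i f_i dx_i, the exterior derivative is
  d(omega) = sum_{i < j} (∂f_j/∂x_i - ∂f_i/∂x_j) dx_i ∧ dx_j.
  coefficient of dx ∧ dy: ∂f_2/∂x - ∂f_1/∂y = ∂(2*y*(-x - y))/∂x - ∂(x^2 + 2*x*y + 3*y^2)/∂y = -2*x - 8*y
Assembling: d(omega) = (-2*x - 8*y) dx ∧ dy.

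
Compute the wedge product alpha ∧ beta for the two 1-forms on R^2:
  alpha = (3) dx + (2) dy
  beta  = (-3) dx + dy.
alpha ∧ beta = (9) dx ∧ dy

Distribute the wedge, using dx_i ∧ dx_j = -dx_j ∧ dx_i and dx_i ∧ dx_i = 0. For each pair (i, j) with i < j, the coefficient of dx_i ∧ dx_j in alpha ∧ beta is (alpha_i * beta_j - alpha_j * beta_i). Collecting: alpha ∧ beta = (9) dx ∧ dy.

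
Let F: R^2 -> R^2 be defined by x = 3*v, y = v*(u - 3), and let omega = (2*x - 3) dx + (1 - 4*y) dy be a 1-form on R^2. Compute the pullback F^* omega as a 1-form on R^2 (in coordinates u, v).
F^* omega = (v*(-4*u*v + 12*v + 1)) du + (-4*u^2*v + 24*u*v + u - 18*v - 12) dv

Using F^*(f dg) = (f ∘ F) d(g ∘ F), substitute each coordinate x_i by F_i(u, v) in f_i, and replace dx_i by d F_i = (∂F_i/∂u) du + (∂F_i/∂v) dv.
  For the x component: f_1(F) = 6*v - 3; d F_1 = (0) du + (3) dv
  For the y component: f_2(F) = -4*u*v + 12*v + 1; d F_2 = (v) du + (u - 3) dv
Combining and collecting du, dv coefficients:
  coeff of du: v*(-4*u*v + 12*v + 1)
  coeff of dv: -4*u^2*v + 24*u*v + u - 18*v - 12
F^* omega = (v*(-4*u*v + 12*v + 1)) du + (-4*u^2*v + 24*u*v + u - 18*v - 12) dv.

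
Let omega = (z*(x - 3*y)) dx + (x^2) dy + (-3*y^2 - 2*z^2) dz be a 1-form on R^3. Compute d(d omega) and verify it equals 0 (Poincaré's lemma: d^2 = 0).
d(d omega) = 0

Step 1: d omega = sum_{i<j} (∂f_j/∂x_i - ∂f_i/∂x_j) dx_i ∧ dx_j:
  coeff of dx ∧ dy: 2*x + 3*z
  coeff of dx ∧ dz: -x + 3*y
  coeff of dy ∧ dz: -6*y
Step 2: Apply d again to each 2-form coefficient. The only possible 3-form in R^3 is dx ∧ dy ∧ dz, with coefficient
  ∂(coeff of dy∧dz)/∂x - ∂(coeff of dx∧dz)/∂y + ∂(coeff of dx∧dy)/∂z
  = ∂/∂x (-6*y) - ∂/∂y (-x + 3*y) + ∂/∂z (2*x + 3*z).
Each of these terms simplifies to sums of mixed partials that cancel in pairs. The result is 0 (by equality of mixed partials for smooth functions — Schwarz / Clairaut).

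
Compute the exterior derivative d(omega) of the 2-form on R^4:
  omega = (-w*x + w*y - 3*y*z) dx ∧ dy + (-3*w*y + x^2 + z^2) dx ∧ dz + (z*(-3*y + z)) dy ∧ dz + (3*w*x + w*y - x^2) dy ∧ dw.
d(omega) = (3*w - 3*y) dx ∧ dy ∧ dz + (3*w - 3*x + y) dx ∧ dy ∧ dw + (-3*y) dx ∧ dz ∧ dw

For a 2-form omega = sum_{i<j} g_{ij} dx_i ∧ dx_j, the exterior derivative is
  d(omega) = sum_{i<j} d(g_{ij}) ∧ dx_i ∧ dx_j = sum_{i<j, k} (∂g_{ij}/∂x_k) dx_k ∧ dx_i ∧ dx_j.
Expand each term, using dx_k ∧ dx_i ∧ dx_j = sgn(permutation) dx_{(a)} ∧ dx_{(b)} ∧ dx_{(c)} with (a < b < c) sorted:
  d(-w*x + w*y - 3*y*z) includes (∂/∂z)(-w*x + w*y - 3*y*z) dz = (-3*y) dz, which multiplied by dx ∧ dy gives (-3*y) dx ∧ dy ∧ dz
  d(-w*x + w*y - 3*y*z) includes (∂/∂w)(-w*x + w*y - 3*y*z) dw = (-x + y) dw, which multiplied by dx ∧ dy gives (-x + y) dx ∧ dy ∧ dw
  d(-3*w*y + x^2 + z^2) includes (∂/∂y)(-3*w*y + x^2 + z^2) dy = (-3*w) dy, which multiplied by dx ∧ dz gives (3*w) dx ∧ dy ∧ dz
  d(-3*w*y + x^2 + z^2) includes (∂/∂w)(-3*w*y + x^2 + z^2) dw = (-3*y) dw, which multiplied by dx ∧ dz gives (-3*y) dx ∧ dz ∧ dw
  d(3*w*x + w*y - x^2) includes (∂/∂x)(3*w*x + w*y - x^2) dx = (3*w - 2*x) dx, which multiplied by dy ∧ dw gives (3*w - 2*x) dx ∧ dy ∧ dw
Collecting like 3-forms: d(omega) = (3*w - 3*y) dx ∧ dy ∧ dz + (3*w - 3*x + y) dx ∧ dy ∧ dw + (-3*y) dx ∧ dz ∧ dw.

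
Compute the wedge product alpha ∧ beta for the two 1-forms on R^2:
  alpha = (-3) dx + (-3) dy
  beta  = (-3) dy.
alpha ∧ beta = (9) dx ∧ dy

Distribute the wedge, using dx_i ∧ dx_j = -dx_j ∧ dx_i and dx_i ∧ dx_i = 0. For each pair (i, j) with i < j, the coefficient of dx_i ∧ dx_j in alpha ∧ beta is (alpha_i * beta_j - alpha_j * beta_i). Collecting: alpha ∧ beta = (9) dx ∧ dy.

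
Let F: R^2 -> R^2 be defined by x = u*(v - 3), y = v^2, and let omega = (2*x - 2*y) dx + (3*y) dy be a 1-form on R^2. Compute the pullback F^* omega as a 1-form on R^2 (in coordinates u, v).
F^* omega = (2*u*v^2 - 12*u*v + 18*u - 2*v^3 + 6*v^2) du + (2*u^2*v - 6*u^2 - 2*u*v^2 + 6*v^3) dv

Using F^*(f dg) = (f ∘ F) d(g ∘ F), substitute each coordinate x_i by F_i(u, v) in f_i, and replace dx_i by d F_i = (∂F_i/∂u) du + (∂F_i/∂v) dv.
  For the x component: f_1(F) = 2*u*v - 6*u - 2*v^2; d F_1 = (v - 3) du + (u) dv
  For the y component: f_2(F) = 3*v^2; d F_2 = (0) du + (2*v) dv
Combining and collecting du, dv coefficients:
  coeff of du: 2*u*v^2 - 12*u*v + 18*u - 2*v^3 + 6*v^2
  coeff of dv: 2*u^2*v - 6*u^2 - 2*u*v^2 + 6*v^3
F^* omega = (2*u*v^2 - 12*u*v + 18*u - 2*v^3 + 6*v^2) du + (2*u^2*v - 6*u^2 - 2*u*v^2 + 6*v^3) dv.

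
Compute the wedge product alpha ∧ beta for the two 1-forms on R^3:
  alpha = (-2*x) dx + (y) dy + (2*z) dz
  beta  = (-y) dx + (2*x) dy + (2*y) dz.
alpha ∧ beta = (-4*x^2 + y^2) dx ∧ dy + (2*y*(-2*x + z)) dx ∧ dz + (-4*x*z + 2*y^2) dy ∧ dz

Distribute the wedge, using dx_i ∧ dx_j = -dx_j ∧ dx_i and dx_i ∧ dx_i = 0. For each pair (i, j) with i < j, the coefficient of dx_i ∧ dx_j in alpha ∧ beta is (alpha_i * beta_j - alpha_j * beta_i). Collecting: alpha ∧ beta = (-4*x^2 + y^2) dx ∧ dy + (2*y*(-2*x + z)) dx ∧ dz + (-4*x*z + 2*y^2) dy ∧ dz.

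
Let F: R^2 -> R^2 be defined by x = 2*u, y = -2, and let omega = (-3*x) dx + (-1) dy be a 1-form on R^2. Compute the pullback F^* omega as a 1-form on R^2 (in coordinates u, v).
F^* omega = (-12*u) du

Using F^*(f dg) = (f ∘ F) d(g ∘ F), substitute each coordinate x_i by F_i(u, v) in f_i, and replace dx_i by d F_i = (∂F_i/∂u) du + (∂F_i/∂v) dv.
  For the x component: f_1(F) = -6*u; d F_1 = (2) du + (0) dv
  For the y component: f_2(F) = -1; d F_2 = (0) du + (0) dv
Combining and collecting du, dv coefficients:
  coeff of du: -12*u
  coeff of dv: 0
F^* omega = (-12*u) du.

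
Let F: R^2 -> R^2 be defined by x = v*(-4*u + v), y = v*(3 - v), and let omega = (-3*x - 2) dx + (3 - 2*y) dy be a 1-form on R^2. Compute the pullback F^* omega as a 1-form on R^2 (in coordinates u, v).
F^* omega = (4*v*(-12*u*v + 3*v^2 + 2)) du + (-48*u^2*v + 36*u*v^2 + 8*u - 10*v^3 + 18*v^2 - 28*v + 9) dv

Using F^*(f dg) = (f ∘ F) d(g ∘ F), substitute each coordinate x_i by F_i(u, v) in f_i, and replace dx_i by d F_i = (∂F_i/∂u) du + (∂F_i/∂v) dv.
  For the x component: f_1(F) = 12*u*v - 3*v^2 - 2; d F_1 = (-4*v) du + (-4*u + 2*v) dv
  For the y component: f_2(F) = 2*v^2 - 6*v + 3; d F_2 = (0) du + (3 - 2*v) dv
Combining and collecting du, dv coefficients:
  coeff of du: 4*v*(-12*u*v + 3*v^2 + 2)
  coeff of dv: -48*u^2*v + 36*u*v^2 + 8*u - 10*v^3 + 18*v^2 - 28*v + 9
F^* omega = (4*v*(-12*u*v + 3*v^2 + 2)) du + (-48*u^2*v + 36*u*v^2 + 8*u - 10*v^3 + 18*v^2 - 28*v + 9) dv.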